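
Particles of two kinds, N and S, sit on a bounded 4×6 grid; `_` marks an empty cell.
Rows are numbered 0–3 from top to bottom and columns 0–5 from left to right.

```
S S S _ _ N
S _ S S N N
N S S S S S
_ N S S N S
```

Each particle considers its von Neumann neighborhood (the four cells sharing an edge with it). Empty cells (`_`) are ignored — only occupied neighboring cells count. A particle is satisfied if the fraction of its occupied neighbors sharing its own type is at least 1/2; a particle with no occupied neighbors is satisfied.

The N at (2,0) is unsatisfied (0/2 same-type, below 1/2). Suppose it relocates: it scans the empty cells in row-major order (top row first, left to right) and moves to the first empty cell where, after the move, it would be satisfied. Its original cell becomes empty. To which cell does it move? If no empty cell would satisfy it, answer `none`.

Vacating (2,0). Empty cells in order:
  (0,3): 0/2 same-type → still unsatisfied.
  (0,4): 2/2 same-type → satisfied — stop here.

(0,4)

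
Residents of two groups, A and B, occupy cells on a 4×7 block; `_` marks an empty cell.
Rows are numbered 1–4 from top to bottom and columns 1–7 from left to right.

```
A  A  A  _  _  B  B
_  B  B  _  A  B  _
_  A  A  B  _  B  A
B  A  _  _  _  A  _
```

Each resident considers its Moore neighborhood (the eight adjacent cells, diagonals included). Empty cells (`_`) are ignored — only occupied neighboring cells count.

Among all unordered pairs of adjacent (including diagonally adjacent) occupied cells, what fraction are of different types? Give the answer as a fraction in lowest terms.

19/31

Scan each occupied cell's neighbors to the right and below (and the two forward diagonals) so each pair is counted once.
From row 1: 6 unlike of 11 pairs (running 6/11).
From row 2: 8 unlike of 11 pairs (running 14/22).
From row 3: 4 unlike of 8 pairs (running 18/30).
From row 4: 1 unlike of 1 pairs (running 19/31).
Total adjacent occupied pairs: 31; unlike-type pairs: 19.
19/31 is already in lowest terms.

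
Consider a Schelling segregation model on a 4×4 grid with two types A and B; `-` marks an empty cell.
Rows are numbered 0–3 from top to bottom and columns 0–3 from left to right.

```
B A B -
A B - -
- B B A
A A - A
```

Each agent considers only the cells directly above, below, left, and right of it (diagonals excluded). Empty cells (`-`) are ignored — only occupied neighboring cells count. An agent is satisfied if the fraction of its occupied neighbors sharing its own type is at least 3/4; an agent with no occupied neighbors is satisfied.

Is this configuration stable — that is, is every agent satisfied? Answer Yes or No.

Row 0: (0,0)B 0/2 unhappy · (0,1)A 0/3 unhappy · (0,2)B 0/1 unhappy
Row 1: (1,0)A 0/2 unhappy · (1,1)B 1/3 unhappy
Row 2: (2,1)B 2/3 unhappy · (2,2)B 1/2 unhappy · (2,3)A 1/2 unhappy
Row 3: (3,0)A 1/1 ok · (3,1)A 1/2 unhappy · (3,3)A 1/1 ok
For instance (0,0) has only 0/2 same-type neighbors, below 3/4.

No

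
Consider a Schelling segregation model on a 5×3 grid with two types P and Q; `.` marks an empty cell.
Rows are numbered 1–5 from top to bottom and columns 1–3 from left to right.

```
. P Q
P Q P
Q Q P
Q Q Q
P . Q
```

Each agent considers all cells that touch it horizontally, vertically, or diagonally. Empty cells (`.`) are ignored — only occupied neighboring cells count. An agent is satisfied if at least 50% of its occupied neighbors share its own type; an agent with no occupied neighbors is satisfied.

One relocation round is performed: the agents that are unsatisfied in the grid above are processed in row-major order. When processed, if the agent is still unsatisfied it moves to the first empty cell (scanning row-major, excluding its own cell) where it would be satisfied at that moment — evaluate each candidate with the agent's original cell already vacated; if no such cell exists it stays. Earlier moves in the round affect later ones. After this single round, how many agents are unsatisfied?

Initially unsatisfied (in order): (1,3), (2,1), (2,2), (2,3), (3,3), (5,1).
  (1,3) → (5,2).
  (2,1) → (1,1).
  (2,2) → (2,1).
  (2,3): now satisfied by earlier moves; stays.
  (3,3) → (1,3).
  (5,1) → (2,2).
Resulting grid:
P P P
Q P P
Q Q .
Q Q Q
. Q Q
Unsatisfied now: (2,1).

1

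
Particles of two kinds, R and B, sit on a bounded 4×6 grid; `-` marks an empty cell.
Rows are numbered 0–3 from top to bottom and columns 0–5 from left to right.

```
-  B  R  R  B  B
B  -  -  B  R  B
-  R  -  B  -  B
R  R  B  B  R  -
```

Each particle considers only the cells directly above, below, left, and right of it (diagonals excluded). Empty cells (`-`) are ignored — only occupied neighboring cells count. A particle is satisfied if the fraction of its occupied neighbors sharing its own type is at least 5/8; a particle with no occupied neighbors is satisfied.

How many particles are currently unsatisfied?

(0,1)B 0/1 not
(0,2)R 1/2 not
(0,3)R 1/3 not
(0,4)B 1/3 not
(0,5)B 2/2 satisfied
(1,0)B 0/0 satisfied
(1,3)B 1/3 not
(1,4)R 0/3 not
(1,5)B 2/3 satisfied
(2,1)R 1/1 satisfied
(2,3)B 2/2 satisfied
(2,5)B 1/1 satisfied
(3,0)R 1/1 satisfied
(3,1)R 2/3 satisfied
(3,2)B 1/2 not
(3,3)B 2/3 satisfied
(3,4)R 0/1 not
Unsatisfied: (0,1), (0,2), (0,3), (0,4), (1,3), (1,4), (3,2), (3,4) — 8 in total.

8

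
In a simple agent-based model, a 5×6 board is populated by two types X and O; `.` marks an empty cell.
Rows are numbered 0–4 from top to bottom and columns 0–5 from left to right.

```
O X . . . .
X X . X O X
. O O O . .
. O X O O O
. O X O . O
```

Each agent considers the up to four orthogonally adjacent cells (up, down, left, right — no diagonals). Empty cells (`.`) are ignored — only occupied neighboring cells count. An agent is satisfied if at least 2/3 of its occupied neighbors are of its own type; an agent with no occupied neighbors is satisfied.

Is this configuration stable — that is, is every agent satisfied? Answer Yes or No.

No

Row 0: (0,0)O 0/2 unhappy · (0,1)X 1/2 unhappy
Row 1: (1,0)X 1/2 unhappy · (1,1)X 2/3 ok · (1,3)X 0/2 unhappy · (1,4)O 0/2 unhappy · (1,5)X 0/1 unhappy
Row 2: (2,1)O 2/3 ok · (2,2)O 2/3 ok · (2,3)O 2/3 ok
Row 3: (3,1)O 2/3 ok · (3,2)X 1/4 unhappy · (3,3)O 3/4 ok · (3,4)O 2/2 ok · (3,5)O 2/2 ok
Row 4: (4,1)O 1/2 unhappy · (4,2)X 1/3 unhappy · (4,3)O 1/2 unhappy · (4,5)O 1/1 ok
For instance (0,0) has only 0/2 same-type neighbors, below 2/3.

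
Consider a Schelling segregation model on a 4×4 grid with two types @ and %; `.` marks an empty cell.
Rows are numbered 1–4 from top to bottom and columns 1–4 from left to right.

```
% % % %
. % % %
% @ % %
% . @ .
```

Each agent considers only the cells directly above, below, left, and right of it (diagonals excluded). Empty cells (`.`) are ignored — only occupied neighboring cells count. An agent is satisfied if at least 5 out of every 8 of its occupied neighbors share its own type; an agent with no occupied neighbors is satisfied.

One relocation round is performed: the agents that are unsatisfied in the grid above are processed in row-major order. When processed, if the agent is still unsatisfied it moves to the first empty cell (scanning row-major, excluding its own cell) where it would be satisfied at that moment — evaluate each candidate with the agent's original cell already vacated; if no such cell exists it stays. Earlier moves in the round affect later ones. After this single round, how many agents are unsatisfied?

1

Initially unsatisfied (in order): (3,1), (3,2), (3,3), (4,3).
  (3,1) → (2,1).
  (3,2): no empty cell satisfies it; stays.
  (3,3) → (3,1).
  (4,3): now satisfied by earlier moves; stays.
Resulting grid:
% % % %
% % % %
% @ . %
% . @ .
Unsatisfied now: (3,2).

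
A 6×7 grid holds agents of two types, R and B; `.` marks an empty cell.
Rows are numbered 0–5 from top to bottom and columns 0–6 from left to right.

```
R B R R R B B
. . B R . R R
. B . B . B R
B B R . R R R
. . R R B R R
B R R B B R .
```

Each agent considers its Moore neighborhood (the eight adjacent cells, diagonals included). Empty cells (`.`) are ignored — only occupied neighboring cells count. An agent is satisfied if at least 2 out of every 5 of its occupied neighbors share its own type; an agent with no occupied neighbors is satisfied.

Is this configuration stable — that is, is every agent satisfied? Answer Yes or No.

No

Row 0: (0,0)R 0/1 ✗ · (0,1)B 1/3 ✗ · (0,2)R 2/4 ✓ · (0,3)R 3/4 ✓ · (0,4)R 3/4 ✓ · (0,5)B 1/4 ✗ · (0,6)B 1/3 ✗
Row 1: (1,2)B 3/6 ✓ · (1,3)R 3/5 ✓ · (1,5)R 3/6 ✓ · (1,6)R 2/5 ✓
Row 2: (2,1)B 3/4 ✓ · (2,3)B 1/4 ✗ · (2,5)B 0/6 ✗ · (2,6)R 4/5 ✓
Row 3: (3,0)B 2/2 ✓ · (3,1)B 2/4 ✓ · (3,2)R 2/5 ✓ · (3,4)R 3/6 ✓ · (3,5)R 5/7 ✓ · (3,6)R 4/5 ✓
Row 4: (4,2)R 4/6 ✓ · (4,3)R 4/7 ✓ · (4,4)B 2/7 ✗ · (4,5)R 5/7 ✓ · (4,6)R 4/4 ✓
Row 5: (5,0)B 0/1 ✗ · (5,1)R 2/3 ✓ · (5,2)R 3/4 ✓ · (5,3)B 2/5 ✓ · (5,4)B 2/5 ✓ · (5,5)R 2/4 ✓
For instance (0,0) has only 0/1 same-type neighbors, below 2/5.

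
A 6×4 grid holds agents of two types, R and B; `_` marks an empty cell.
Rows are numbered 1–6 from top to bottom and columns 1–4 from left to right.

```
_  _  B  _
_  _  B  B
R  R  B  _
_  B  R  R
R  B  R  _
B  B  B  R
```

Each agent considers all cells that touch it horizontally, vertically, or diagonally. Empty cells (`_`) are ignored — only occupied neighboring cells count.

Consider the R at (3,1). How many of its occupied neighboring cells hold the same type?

1

Occupied neighbors of (3,1): (3,2)=R, (4,2)=B.
Same type (R): 1 of 2.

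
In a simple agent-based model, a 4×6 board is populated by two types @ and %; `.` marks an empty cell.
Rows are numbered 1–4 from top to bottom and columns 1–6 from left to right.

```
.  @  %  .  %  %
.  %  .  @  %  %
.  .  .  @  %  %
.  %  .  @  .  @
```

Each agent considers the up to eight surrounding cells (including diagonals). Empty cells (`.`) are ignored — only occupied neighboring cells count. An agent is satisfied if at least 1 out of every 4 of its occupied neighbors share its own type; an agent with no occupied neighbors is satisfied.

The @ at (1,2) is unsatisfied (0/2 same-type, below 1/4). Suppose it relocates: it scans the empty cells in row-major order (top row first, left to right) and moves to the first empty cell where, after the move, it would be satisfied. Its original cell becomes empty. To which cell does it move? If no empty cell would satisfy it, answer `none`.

(1,4)

Vacating (1,2). Empty cells in order:
  (1,1): 0/1 same-type → still unsatisfied.
  (1,4): 1/4 same-type → satisfied — stop here.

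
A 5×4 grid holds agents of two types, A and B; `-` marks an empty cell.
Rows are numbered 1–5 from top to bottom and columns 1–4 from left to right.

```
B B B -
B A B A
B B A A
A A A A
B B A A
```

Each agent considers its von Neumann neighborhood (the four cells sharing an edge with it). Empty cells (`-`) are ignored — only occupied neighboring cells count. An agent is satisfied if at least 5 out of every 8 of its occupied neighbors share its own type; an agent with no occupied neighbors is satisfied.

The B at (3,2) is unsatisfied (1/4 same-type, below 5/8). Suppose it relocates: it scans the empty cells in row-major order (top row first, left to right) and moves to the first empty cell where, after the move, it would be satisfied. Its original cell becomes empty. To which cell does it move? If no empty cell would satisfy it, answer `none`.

Vacating (3,2). Empty cells in order:
  (1,4): 1/2 same-type → still unsatisfied.

none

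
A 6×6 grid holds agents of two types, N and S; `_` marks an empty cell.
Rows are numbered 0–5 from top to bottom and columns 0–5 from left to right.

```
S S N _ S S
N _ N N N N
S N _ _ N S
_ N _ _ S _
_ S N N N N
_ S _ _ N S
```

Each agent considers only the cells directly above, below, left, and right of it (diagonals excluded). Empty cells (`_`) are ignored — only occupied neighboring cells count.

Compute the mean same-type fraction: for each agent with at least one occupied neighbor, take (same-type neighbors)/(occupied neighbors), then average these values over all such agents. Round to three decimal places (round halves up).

0.479

Row 0: (0,0)S 1/2 · (0,1)S 1/2 · (0,2)N 1/2 · (0,4)S 1/2 · (0,5)S 1/2
Row 1: (1,0)N 0/2 · (1,2)N 2/2 · (1,3)N 2/2 · (1,4)N 3/4 · (1,5)N 1/3
Row 2: (2,0)S 0/2 · (2,1)N 1/2 · (2,4)N 1/3 · (2,5)S 0/2
Row 3: (3,1)N 1/2 · (3,4)S 0/2
Row 4: (4,1)S 1/3 · (4,2)N 1/2 · (4,3)N 2/2 · (4,4)N 3/4 · (4,5)N 1/2
Row 5: (5,1)S 1/1 · (5,4)N 1/2 · (5,5)S 0/2
Sum over 24 agents: 1/2 + 1/2 + 1/2 + 1/2 + 1/2 + 0/2 + 2/2 + 2/2 + 3/4 + 1/3 + 0/2 + 1/2 + 1/3 + 0/2 + 1/2 + 0/2 + 1/3 + 1/2 + 2/2 + 3/4 + 1/2 + 1/1 + 1/2 + 0/2 = 23/2; mean = 23/2 ÷ 24 = 23/48 = 0.479166… → 0.479.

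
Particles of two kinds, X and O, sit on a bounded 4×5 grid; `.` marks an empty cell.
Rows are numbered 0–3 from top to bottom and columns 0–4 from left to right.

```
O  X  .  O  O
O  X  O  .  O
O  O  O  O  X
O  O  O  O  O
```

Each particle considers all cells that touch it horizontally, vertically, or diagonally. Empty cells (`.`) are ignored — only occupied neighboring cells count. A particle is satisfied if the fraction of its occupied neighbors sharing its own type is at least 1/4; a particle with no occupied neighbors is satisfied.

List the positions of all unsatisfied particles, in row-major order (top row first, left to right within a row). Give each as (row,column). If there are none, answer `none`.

(0,0)O 1/3 ✓
(0,1)X 1/4 ✓
(0,3)O 3/3 ✓
(0,4)O 2/2 ✓
(1,0)O 3/5 ✓
(1,1)X 1/7 ✗
(1,2)O 4/6 ✓
(1,4)O 3/4 ✓
(2,0)O 4/5 ✓
(2,1)O 7/8 ✓
(2,2)O 6/7 ✓
(2,3)O 6/7 ✓
(2,4)X 0/4 ✗
(3,0)O 3/3 ✓
(3,1)O 5/5 ✓
(3,2)O 5/5 ✓
(3,3)O 4/5 ✓
(3,4)O 2/3 ✓

(1,1), (2,4)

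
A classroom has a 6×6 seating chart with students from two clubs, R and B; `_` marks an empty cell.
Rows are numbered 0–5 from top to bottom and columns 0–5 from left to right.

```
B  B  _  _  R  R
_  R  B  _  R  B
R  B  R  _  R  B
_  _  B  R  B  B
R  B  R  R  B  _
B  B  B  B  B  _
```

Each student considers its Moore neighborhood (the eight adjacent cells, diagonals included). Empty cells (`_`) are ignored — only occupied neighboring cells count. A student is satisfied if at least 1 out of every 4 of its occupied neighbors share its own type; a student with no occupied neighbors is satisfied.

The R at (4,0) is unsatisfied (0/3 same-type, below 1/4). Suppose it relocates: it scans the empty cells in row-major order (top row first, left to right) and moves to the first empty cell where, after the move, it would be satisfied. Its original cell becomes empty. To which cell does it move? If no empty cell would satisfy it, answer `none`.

Vacating (4,0). Empty cells in order:
  (0,2): 1/3 same-type → satisfied — stop here.

(0,2)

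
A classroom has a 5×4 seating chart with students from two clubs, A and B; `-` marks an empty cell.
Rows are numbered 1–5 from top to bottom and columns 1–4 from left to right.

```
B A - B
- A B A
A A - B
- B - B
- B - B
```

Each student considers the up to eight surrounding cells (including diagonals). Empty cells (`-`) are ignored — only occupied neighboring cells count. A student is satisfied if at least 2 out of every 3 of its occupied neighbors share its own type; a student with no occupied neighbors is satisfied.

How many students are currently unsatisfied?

Row 1: (1,1)B 0/2 unhappy · (1,2)A 1/3 unhappy · (1,4)B 1/2 unhappy
Row 2: (2,2)A 3/5 unhappy · (2,3)B 2/6 unhappy · (2,4)A 0/3 unhappy
Row 3: (3,1)A 2/3 ok · (3,2)A 2/4 unhappy · (3,4)B 2/3 ok
Row 4: (4,2)B 1/3 unhappy · (4,4)B 2/2 ok
Row 5: (5,2)B 1/1 ok · (5,4)B 1/1 ok
Unsatisfied: (1,1), (1,2), (1,4), (2,2), (2,3), (2,4), (3,2), (4,2) — 8 in total.

8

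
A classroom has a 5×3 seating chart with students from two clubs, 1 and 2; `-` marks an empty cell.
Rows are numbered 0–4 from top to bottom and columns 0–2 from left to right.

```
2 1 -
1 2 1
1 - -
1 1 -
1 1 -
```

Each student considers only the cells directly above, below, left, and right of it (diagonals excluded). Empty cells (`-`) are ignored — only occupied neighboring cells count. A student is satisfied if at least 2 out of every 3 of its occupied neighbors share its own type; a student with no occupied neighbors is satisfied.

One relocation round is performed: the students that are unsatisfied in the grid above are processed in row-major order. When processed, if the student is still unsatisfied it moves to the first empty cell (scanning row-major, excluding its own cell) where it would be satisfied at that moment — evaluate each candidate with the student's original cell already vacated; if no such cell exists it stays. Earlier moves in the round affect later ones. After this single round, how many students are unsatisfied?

Initially unsatisfied (in order): (0,0), (0,1), (1,0), (1,1), (1,2).
  (0,0): no empty cell satisfies it; stays.
  (0,1) → (0,2).
  (1,0) → (2,1).
  (1,1): no empty cell satisfies it; stays.
  (1,2) → (2,2).
Resulting grid:
2 - 1
- 2 -
1 1 1
1 1 -
1 1 -
Unsatisfied now: (1,1).

1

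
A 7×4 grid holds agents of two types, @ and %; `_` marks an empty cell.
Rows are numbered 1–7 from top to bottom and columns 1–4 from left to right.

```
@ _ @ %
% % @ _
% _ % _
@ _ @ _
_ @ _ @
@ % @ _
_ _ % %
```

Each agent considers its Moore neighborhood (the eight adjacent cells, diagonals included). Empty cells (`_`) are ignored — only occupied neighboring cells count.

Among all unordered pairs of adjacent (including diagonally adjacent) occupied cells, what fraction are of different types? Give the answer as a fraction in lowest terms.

Scan each occupied cell's neighbors to the right and below (and the two forward diagonals) so each pair is counted once.
From row 1: 5 unlike of 6 pairs (running 5/6).
From row 2: 2 unlike of 6 pairs (running 7/12).
From row 3: 2 unlike of 2 pairs (running 9/14).
From row 4: 0 unlike of 3 pairs (running 9/17).
From row 5: 1 unlike of 4 pairs (running 10/21).
From row 6: 4 unlike of 5 pairs (running 14/26).
From row 7: 0 unlike of 1 pairs (running 14/27).
Total adjacent occupied pairs: 27; unlike-type pairs: 14.
14/27 is already in lowest terms.

14/27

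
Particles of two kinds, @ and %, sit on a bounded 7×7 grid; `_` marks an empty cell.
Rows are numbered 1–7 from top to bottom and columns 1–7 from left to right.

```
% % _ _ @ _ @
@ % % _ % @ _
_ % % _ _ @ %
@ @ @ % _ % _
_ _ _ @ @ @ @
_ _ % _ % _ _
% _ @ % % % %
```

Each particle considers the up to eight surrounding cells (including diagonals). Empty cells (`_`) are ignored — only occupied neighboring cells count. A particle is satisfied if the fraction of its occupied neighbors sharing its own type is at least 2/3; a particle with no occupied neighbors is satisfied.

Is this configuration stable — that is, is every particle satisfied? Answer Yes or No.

Row 1: (1,1)% 2/3 satisfied · (1,2)% 3/4 satisfied · (1,5)@ 1/2 not · (1,7)@ 1/1 satisfied
Row 2: (2,1)@ 0/4 not · (2,2)% 5/6 satisfied · (2,3)% 4/4 satisfied · (2,5)% 0/3 not · (2,6)@ 3/5 not
Row 3: (3,2)% 3/7 not · (3,3)% 4/6 satisfied · (3,6)@ 1/4 not · (3,7)% 1/3 not
Row 4: (4,1)@ 1/2 not · (4,2)@ 2/4 not · (4,3)@ 2/5 not · (4,4)% 1/4 not · (4,6)% 1/5 not
Row 5: (5,4)@ 2/5 not · (5,5)@ 2/5 not · (5,6)@ 2/4 not · (5,7)@ 1/2 not
Row 6: (6,3)% 1/3 not · (6,5)% 3/6 not
Row 7: (7,1)% 0/0 satisfied · (7,3)@ 0/2 not · (7,4)% 3/4 satisfied · (7,5)% 3/3 satisfied · (7,6)% 3/3 satisfied · (7,7)% 1/1 satisfied
For instance (1,5) has only 1/2 same-type neighbors, below 2/3.

No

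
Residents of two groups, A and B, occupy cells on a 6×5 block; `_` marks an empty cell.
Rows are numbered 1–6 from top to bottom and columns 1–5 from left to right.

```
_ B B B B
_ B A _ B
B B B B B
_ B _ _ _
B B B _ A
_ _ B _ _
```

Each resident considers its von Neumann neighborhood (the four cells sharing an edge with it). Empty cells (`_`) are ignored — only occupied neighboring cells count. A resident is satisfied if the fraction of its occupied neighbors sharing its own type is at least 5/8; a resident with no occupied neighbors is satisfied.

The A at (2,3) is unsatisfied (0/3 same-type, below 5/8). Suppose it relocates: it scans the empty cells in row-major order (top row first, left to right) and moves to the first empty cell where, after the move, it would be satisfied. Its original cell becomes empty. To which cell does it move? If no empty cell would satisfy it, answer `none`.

(6,5)

Vacating (2,3). Empty cells in order:
  (1,1): 0/1 same-type → still unsatisfied.
  (2,1): 0/2 same-type → still unsatisfied.
  (2,4): 0/3 same-type → still unsatisfied.
  (4,1): 0/3 same-type → still unsatisfied.
  (4,3): 0/3 same-type → still unsatisfied.
  (4,4): 0/1 same-type → still unsatisfied.
  (4,5): 1/2 same-type → still unsatisfied.
  (5,4): 1/2 same-type → still unsatisfied.
  (6,1): 0/1 same-type → still unsatisfied.
  (6,2): 0/2 same-type → still unsatisfied.
  (6,4): 0/1 same-type → still unsatisfied.
  (6,5): 1/1 same-type → satisfied — stop here.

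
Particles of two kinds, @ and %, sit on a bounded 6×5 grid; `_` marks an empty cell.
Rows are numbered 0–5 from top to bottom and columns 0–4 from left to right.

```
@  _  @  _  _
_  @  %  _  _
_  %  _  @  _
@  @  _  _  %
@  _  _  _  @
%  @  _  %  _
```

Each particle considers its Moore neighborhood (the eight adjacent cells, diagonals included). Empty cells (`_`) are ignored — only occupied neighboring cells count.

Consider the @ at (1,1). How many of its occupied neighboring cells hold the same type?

2

Occupied neighbors of (1,1): (0,0)=@, (0,2)=@, (1,2)=%, (2,1)=%.
Same type (@): 2 of 4.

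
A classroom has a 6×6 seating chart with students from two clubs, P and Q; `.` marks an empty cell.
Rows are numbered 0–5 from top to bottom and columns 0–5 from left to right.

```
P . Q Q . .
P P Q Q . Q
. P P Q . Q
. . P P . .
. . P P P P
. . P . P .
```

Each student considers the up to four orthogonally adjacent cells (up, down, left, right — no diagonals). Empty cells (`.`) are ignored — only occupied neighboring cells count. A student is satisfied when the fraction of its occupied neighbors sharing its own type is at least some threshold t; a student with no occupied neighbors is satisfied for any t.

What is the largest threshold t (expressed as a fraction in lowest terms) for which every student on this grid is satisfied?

1/3

Row 0: (0,0)P 1/1 · (0,2)Q 2/2 · (0,3)Q 2/2
Row 1: (1,0)P 2/2 · (1,1)P 2/3 · (1,2)Q 2/4 · (1,3)Q 3/3 · (1,5)Q 1/1
Row 2: (2,1)P 2/2 · (2,2)P 2/4 · (2,3)Q 1/3 · (2,5)Q 1/1
Row 3: (3,2)P 3/3 · (3,3)P 2/3
Row 4: (4,2)P 3/3 · (4,3)P 3/3 · (4,4)P 3/3 · (4,5)P 1/1
Row 5: (5,2)P 1/1 · (5,4)P 1/1
The smallest same-type fraction is 1/3 at (2,3), which reduces to 1/3. Any threshold above that leaves this student unsatisfied.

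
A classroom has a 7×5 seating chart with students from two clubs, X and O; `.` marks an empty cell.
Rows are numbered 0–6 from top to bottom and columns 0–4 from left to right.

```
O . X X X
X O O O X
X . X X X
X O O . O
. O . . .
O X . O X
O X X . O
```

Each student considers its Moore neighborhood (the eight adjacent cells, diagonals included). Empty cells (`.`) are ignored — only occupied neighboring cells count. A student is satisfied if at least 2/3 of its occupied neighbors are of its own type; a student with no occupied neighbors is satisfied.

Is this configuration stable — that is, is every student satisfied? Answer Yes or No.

No

(0,0)O 1/2 not
(0,2)X 1/4 not
(0,3)X 3/5 not
(0,4)X 2/3 satisfied
(1,0)X 1/3 not
(1,1)O 2/6 not
(1,2)O 2/6 not
(1,3)O 1/8 not
(1,4)X 4/5 satisfied
(2,0)X 2/4 not
(2,2)X 1/6 not
(2,3)X 3/7 not
(2,4)X 2/4 not
(3,0)X 1/3 not
(3,1)O 2/5 not
(3,2)O 2/4 not
(3,4)O 0/2 not
(4,1)O 3/5 not
(5,0)O 2/4 not
(5,1)X 2/5 not
(5,3)O 1/3 not
(5,4)X 0/2 not
(6,0)O 1/3 not
(6,1)X 2/4 not
(6,2)X 2/3 satisfied
(6,4)O 1/2 not
For instance (0,0) has only 1/2 same-type neighbors, below 2/3.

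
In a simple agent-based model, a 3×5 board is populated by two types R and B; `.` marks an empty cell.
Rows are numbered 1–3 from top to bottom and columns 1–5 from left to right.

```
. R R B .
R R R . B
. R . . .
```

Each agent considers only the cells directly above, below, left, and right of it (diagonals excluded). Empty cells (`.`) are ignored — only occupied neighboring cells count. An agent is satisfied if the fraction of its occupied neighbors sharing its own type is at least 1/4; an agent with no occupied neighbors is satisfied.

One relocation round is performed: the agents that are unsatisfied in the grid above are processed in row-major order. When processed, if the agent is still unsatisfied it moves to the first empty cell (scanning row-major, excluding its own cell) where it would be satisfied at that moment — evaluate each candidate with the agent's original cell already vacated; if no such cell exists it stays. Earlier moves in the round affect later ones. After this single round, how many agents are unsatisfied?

0

Initially unsatisfied (in order): (1,4).
  (1,4) → (1,5).
Resulting grid:
. R R . B
R R R . B
. R . . .
All satisfied now.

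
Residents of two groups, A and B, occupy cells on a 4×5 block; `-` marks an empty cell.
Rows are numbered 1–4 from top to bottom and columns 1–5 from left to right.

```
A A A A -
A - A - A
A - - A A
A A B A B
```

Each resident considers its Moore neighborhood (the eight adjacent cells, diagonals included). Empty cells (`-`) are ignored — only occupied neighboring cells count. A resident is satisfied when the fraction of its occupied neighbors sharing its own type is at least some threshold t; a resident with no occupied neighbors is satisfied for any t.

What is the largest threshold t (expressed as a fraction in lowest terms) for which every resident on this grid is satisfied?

0/1

Row 1: (1,1)A 2/2 · (1,2)A 4/4 · (1,3)A 3/3 · (1,4)A 3/3
Row 2: (2,1)A 3/3 · (2,3)A 4/4 · (2,5)A 3/3
Row 3: (3,1)A 3/3 · (3,4)A 4/6 · (3,5)A 3/4
Row 4: (4,1)A 2/2 · (4,2)A 2/3 · (4,3)B 0/3 · (4,4)A 2/4 · (4,5)B 0/3
The smallest same-type fraction is 0/3 at (4,3), which reduces to 0/1. Any threshold above that leaves this resident unsatisfied.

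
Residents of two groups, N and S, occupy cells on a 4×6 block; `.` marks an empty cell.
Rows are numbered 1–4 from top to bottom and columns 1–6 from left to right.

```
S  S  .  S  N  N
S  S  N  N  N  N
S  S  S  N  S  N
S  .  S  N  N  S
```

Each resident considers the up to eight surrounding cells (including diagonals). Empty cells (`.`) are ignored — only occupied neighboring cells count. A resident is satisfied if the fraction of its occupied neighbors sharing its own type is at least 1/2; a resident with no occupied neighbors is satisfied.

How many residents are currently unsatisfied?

(1,1)S 3/3 satisfied
(1,2)S 3/4 satisfied
(1,4)S 0/4 not
(1,5)N 4/5 satisfied
(1,6)N 3/3 satisfied
(2,1)S 5/5 satisfied
(2,2)S 6/7 satisfied
(2,3)N 2/7 not
(2,4)N 4/7 satisfied
(2,5)N 6/8 satisfied
(2,6)N 4/5 satisfied
(3,1)S 4/4 satisfied
(3,2)S 6/7 satisfied
(3,3)S 3/7 not
(3,4)N 5/8 satisfied
(3,5)S 1/8 not
(3,6)N 3/5 satisfied
(4,1)S 2/2 satisfied
(4,3)S 2/4 satisfied
(4,4)N 2/5 not
(4,5)N 3/5 satisfied
(4,6)S 1/3 not
Unsatisfied: (1,4), (2,3), (3,3), (3,5), (4,4), (4,6) — 6 in total.

6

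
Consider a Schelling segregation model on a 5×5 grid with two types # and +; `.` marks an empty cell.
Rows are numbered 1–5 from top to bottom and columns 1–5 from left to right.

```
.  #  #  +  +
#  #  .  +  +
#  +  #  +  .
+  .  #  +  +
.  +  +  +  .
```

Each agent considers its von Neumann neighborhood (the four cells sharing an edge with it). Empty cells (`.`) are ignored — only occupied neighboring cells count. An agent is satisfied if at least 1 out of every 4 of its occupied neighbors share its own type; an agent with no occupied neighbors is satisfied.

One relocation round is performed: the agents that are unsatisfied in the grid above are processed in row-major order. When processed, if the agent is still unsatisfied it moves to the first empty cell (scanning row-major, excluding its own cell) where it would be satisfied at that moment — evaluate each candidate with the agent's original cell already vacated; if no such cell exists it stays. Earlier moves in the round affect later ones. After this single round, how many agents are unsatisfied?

Initially unsatisfied (in order): (3,2), (4,1).
  (3,2) → (2,3).
  (4,1) → (3,5).
Resulting grid:
. # # + +
# # + + +
# . # + +
. . # + +
. + + + .
All satisfied now.

0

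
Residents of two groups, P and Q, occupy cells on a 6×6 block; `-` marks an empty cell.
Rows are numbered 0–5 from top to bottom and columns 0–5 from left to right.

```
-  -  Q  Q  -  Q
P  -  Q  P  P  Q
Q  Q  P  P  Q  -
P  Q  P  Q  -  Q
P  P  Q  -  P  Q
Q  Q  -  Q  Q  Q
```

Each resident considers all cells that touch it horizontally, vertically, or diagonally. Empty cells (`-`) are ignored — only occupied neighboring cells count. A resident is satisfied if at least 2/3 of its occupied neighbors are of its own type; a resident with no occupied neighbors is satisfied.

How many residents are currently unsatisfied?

Row 0: (0,2)Q 2/3 satisfied · (0,3)Q 2/4 not · (0,5)Q 1/2 not
Row 1: (1,0)P 0/2 not · (1,2)Q 3/6 not · (1,3)P 3/7 not · (1,4)P 2/6 not · (1,5)Q 2/3 satisfied
Row 2: (2,0)Q 2/4 not · (2,1)Q 3/7 not · (2,2)P 3/7 not · (2,3)P 4/7 not · (2,4)Q 3/6 not
Row 3: (3,0)P 2/5 not · (3,1)Q 3/8 not · (3,2)P 3/7 not · (3,3)Q 2/6 not · (3,5)Q 2/3 satisfied
Row 4: (4,0)P 2/5 not · (4,1)P 3/7 not · (4,2)Q 4/6 satisfied · (4,4)P 0/6 not · (4,5)Q 3/4 satisfied
Row 5: (5,0)Q 1/3 not · (5,1)Q 2/4 not · (5,3)Q 2/3 satisfied · (5,4)Q 3/4 satisfied · (5,5)Q 2/3 satisfied
Unsatisfied: (0,3), (0,5), (1,0), (1,2), (1,3), (1,4), (2,0), (2,1), (2,2), (2,3), (2,4), (3,0), (3,1), (3,2), (3,3), (4,0), (4,1), (4,4), (5,0), (5,1) — 20 in total.

20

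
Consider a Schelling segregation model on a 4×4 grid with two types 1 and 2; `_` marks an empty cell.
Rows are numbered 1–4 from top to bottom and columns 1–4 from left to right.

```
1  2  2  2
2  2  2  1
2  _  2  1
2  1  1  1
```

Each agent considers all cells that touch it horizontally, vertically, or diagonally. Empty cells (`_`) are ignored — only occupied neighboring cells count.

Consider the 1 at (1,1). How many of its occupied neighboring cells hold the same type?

Occupied neighbors of (1,1): (1,2)=2, (2,1)=2, (2,2)=2.
Same type (1): 0 of 3.

0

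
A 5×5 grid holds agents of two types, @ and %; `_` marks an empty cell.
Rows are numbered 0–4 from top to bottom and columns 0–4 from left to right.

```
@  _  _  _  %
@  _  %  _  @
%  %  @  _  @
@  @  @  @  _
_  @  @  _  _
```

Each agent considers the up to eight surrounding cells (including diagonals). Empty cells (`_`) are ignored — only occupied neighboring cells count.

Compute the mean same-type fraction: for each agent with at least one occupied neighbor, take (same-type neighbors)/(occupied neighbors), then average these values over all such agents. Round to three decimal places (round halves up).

0.634

(0,0)@ 1/1
(0,4)% 0/1
(1,0)@ 1/3
(1,2)% 1/2
(1,4)@ 1/2
(2,0)% 1/4
(2,1)% 2/7
(2,2)@ 3/5
(2,4)@ 2/2
(3,0)@ 2/4
(3,1)@ 5/7
(3,2)@ 5/6
(3,3)@ 4/4
(4,1)@ 4/4
(4,2)@ 4/4
Sum over 15 agents: 1/1 + 0/1 + 1/3 + 1/2 + 1/2 + 1/4 + 2/7 + 3/5 + 2/2 + 2/4 + 5/7 + 5/6 + 4/4 + 4/4 + 4/4 = 571/60; mean = 571/60 ÷ 15 = 571/900 = 0.634444… → 0.634.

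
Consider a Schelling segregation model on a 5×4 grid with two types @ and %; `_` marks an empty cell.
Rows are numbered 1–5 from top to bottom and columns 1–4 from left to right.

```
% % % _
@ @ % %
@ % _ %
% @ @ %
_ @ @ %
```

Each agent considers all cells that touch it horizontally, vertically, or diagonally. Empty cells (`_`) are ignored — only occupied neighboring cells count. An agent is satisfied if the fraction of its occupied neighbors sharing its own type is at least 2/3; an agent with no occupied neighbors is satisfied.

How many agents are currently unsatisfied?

11

(1,1)% 1/3 not
(1,2)% 3/5 not
(1,3)% 3/4 satisfied
(2,1)@ 2/5 not
(2,2)@ 2/7 not
(2,3)% 5/6 satisfied
(2,4)% 3/3 satisfied
(3,1)@ 3/5 not
(3,2)% 2/7 not
(3,4)% 3/4 satisfied
(4,1)% 1/4 not
(4,2)@ 4/6 satisfied
(4,3)@ 3/7 not
(4,4)% 2/4 not
(5,2)@ 3/4 satisfied
(5,3)@ 3/5 not
(5,4)% 1/3 not
Unsatisfied: (1,1), (1,2), (2,1), (2,2), (3,1), (3,2), (4,1), (4,3), (4,4), (5,3), (5,4) — 11 in total.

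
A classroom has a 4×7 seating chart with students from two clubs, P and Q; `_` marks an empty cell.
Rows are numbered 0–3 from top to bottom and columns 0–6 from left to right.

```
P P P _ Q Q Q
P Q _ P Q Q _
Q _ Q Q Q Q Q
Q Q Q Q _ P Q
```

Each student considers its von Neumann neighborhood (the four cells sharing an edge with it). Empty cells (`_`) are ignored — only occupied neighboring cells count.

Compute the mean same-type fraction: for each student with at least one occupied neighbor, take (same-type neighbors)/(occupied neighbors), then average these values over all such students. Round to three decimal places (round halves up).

(0,0)P 2/2
(0,1)P 2/3
(0,2)P 1/1
(0,4)Q 2/2
(0,5)Q 3/3
(0,6)Q 1/1
(1,0)P 1/3
(1,1)Q 0/2
(1,3)P 0/2
(1,4)Q 3/4
(1,5)Q 3/3
(2,0)Q 1/2
(2,2)Q 2/2
(2,3)Q 3/4
(2,4)Q 3/3
(2,5)Q 3/4
(2,6)Q 2/2
(3,0)Q 2/2
(3,1)Q 2/2
(3,2)Q 3/3
(3,3)Q 2/2
(3,5)P 0/2
(3,6)Q 1/2
Sum over 23 students: 2/2 + 2/3 + 1/1 + 2/2 + 3/3 + 1/1 + 1/3 + 0/2 + 0/2 + 3/4 + 3/3 + 1/2 + 2/2 + 3/4 + 3/3 + 3/4 + 2/2 + 2/2 + 2/2 + 3/3 + 2/2 + 0/2 + 1/2 = 69/4; mean = 69/4 ÷ 23 = 3/4 = 0.75 → 0.750.

0.750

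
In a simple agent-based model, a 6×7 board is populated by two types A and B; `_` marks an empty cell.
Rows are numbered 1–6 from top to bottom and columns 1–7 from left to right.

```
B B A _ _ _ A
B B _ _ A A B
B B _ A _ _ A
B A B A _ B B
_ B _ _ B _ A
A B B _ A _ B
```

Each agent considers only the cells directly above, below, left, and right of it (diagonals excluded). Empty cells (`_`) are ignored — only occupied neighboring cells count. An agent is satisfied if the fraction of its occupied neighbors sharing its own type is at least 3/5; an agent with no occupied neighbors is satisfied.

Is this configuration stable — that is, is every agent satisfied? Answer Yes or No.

No

(1,1)B 2/2 ✓
(1,2)B 2/3 ✓
(1,3)A 0/1 ✗
(1,7)A 0/1 ✗
(2,1)B 3/3 ✓
(2,2)B 3/3 ✓
(2,5)A 1/1 ✓
(2,6)A 1/2 ✗
(2,7)B 0/3 ✗
(3,1)B 3/3 ✓
(3,2)B 2/3 ✓
(3,4)A 1/1 ✓
(3,7)A 0/2 ✗
(4,1)B 1/2 ✗
(4,2)A 0/4 ✗
(4,3)B 0/2 ✗
(4,4)A 1/2 ✗
(4,6)B 1/1 ✓
(4,7)B 1/3 ✗
(5,2)B 1/2 ✗
(5,5)B 0/1 ✗
(5,7)A 0/2 ✗
(6,1)A 0/1 ✗
(6,2)B 2/3 ✓
(6,3)B 1/1 ✓
(6,5)A 0/1 ✗
(6,7)B 0/1 ✗
For instance (1,3) has only 0/1 same-type neighbors, below 3/5.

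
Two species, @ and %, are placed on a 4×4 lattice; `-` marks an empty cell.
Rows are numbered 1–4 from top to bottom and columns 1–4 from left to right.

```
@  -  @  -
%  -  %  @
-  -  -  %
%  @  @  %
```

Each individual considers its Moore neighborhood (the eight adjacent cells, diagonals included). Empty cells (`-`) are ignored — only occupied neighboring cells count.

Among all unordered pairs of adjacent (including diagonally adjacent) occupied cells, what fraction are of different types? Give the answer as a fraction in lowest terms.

7/11

Scan each occupied cell's neighbors to the right and below (and the two forward diagonals) so each pair is counted once.
Row 1: @(1,1)–%(2,1)≠ @(1,3)–%(2,3)≠ @(1,3)–@(2,4)=  → 2/3 unlike.
Row 2: %(2,3)–@(2,4)≠ %(2,3)–%(3,4)= @(2,4)–%(3,4)≠  → 2/3 unlike.
Row 3: %(3,4)–%(4,4)= %(3,4)–@(4,3)≠  → 1/2 unlike.
Row 4: %(4,1)–@(4,2)≠ @(4,2)–@(4,3)= @(4,3)–%(4,4)≠  → 2/3 unlike.
Total adjacent occupied pairs: 11; unlike-type pairs: 7.
7/11 is already in lowest terms.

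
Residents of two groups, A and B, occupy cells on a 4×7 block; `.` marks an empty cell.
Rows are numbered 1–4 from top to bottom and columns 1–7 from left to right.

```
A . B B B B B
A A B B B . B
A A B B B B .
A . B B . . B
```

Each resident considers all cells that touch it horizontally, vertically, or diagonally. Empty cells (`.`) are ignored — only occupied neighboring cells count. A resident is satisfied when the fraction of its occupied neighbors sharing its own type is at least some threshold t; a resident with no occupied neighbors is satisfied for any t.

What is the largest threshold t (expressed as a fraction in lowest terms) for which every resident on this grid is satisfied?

Row 1: (1,1)A 2/2 · (1,3)B 3/4 · (1,4)B 5/5 · (1,5)B 4/4 · (1,6)B 4/4 · (1,7)B 2/2
Row 2: (2,1)A 4/4 · (2,2)A 4/7 · (2,3)B 5/7 · (2,4)B 8/8 · (2,5)B 7/7 · (2,7)B 3/3
Row 3: (3,1)A 4/4 · (3,2)A 4/7 · (3,3)B 5/7 · (3,4)B 7/7 · (3,5)B 5/5 · (3,6)B 4/4
Row 4: (4,1)A 2/2 · (4,3)B 3/4 · (4,4)B 4/4 · (4,7)B 1/1
The smallest same-type fraction is 4/7 at (2,2), which reduces to 4/7. Any threshold above that leaves this resident unsatisfied.

4/7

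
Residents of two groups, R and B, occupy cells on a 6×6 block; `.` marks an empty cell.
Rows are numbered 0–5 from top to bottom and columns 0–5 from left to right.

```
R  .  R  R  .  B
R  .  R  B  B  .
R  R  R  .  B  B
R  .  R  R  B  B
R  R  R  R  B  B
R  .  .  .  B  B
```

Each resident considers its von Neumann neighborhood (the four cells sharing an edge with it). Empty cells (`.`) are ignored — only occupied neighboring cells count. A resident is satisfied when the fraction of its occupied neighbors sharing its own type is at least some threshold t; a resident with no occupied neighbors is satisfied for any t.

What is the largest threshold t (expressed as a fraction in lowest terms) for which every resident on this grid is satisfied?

1/3

Row 0: (0,0)R 1/1 · (0,2)R 2/2 · (0,3)R 1/2 · (0,5)B — no occupied neighbors
Row 1: (1,0)R 2/2 · (1,2)R 2/3 · (1,3)B 1/3 · (1,4)B 2/2
Row 2: (2,0)R 3/3 · (2,1)R 2/2 · (2,2)R 3/3 · (2,4)B 3/3 · (2,5)B 2/2
Row 3: (3,0)R 2/2 · (3,2)R 3/3 · (3,3)R 2/3 · (3,4)B 3/4 · (3,5)B 3/3
Row 4: (4,0)R 3/3 · (4,1)R 2/2 · (4,2)R 3/3 · (4,3)R 2/3 · (4,4)B 3/4 · (4,5)B 3/3
Row 5: (5,0)R 1/1 · (5,4)B 2/2 · (5,5)B 2/2
The smallest same-type fraction is 1/3 at (1,3), which reduces to 1/3. Any threshold above that leaves this resident unsatisfied.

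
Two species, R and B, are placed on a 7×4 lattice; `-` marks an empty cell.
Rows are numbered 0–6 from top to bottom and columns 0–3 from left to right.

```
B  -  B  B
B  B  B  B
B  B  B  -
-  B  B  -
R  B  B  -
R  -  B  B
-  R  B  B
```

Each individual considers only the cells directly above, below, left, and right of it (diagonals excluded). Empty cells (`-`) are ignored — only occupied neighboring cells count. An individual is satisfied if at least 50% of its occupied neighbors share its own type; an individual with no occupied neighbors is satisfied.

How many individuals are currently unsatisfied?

1

Row 0: (0,0)B 1/1 satisfied · (0,2)B 2/2 satisfied · (0,3)B 2/2 satisfied
Row 1: (1,0)B 3/3 satisfied · (1,1)B 3/3 satisfied · (1,2)B 4/4 satisfied · (1,3)B 2/2 satisfied
Row 2: (2,0)B 2/2 satisfied · (2,1)B 4/4 satisfied · (2,2)B 3/3 satisfied
Row 3: (3,1)B 3/3 satisfied · (3,2)B 3/3 satisfied
Row 4: (4,0)R 1/2 satisfied · (4,1)B 2/3 satisfied · (4,2)B 3/3 satisfied
Row 5: (5,0)R 1/1 satisfied · (5,2)B 3/3 satisfied · (5,3)B 2/2 satisfied
Row 6: (6,1)R 0/1 not · (6,2)B 2/3 satisfied · (6,3)B 2/2 satisfied
Unsatisfied: (6,1) — 1 in total.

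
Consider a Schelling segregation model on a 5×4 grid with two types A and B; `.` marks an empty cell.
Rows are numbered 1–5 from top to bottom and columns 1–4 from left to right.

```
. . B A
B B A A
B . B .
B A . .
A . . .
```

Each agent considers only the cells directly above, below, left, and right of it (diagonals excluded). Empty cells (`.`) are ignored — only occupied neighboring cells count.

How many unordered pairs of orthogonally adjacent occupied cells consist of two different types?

6

Scan each occupied cell's neighbors to the right and below so each pair is counted once.
Row 1: B(1,3)–A(1,4)≠ B(1,3)–A(2,3)≠ A(1,4)–A(2,4)=  → 2/3 unlike.
Row 2: B(2,1)–B(2,2)= B(2,1)–B(3,1)= B(2,2)–A(2,3)≠ A(2,3)–A(2,4)= A(2,3)–B(3,3)≠  → 2/5 unlike.
Row 3: B(3,1)–B(4,1)=  → 0/1 unlike.
Row 4: B(4,1)–A(4,2)≠ B(4,1)–A(5,1)≠  → 2/2 unlike.
Total adjacent occupied pairs: 11; unlike-type pairs: 6.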